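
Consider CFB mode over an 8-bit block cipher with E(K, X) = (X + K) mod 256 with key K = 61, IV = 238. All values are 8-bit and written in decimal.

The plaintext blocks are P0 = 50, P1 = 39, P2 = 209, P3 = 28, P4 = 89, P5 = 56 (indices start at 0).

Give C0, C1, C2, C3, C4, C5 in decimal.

CFB encryption: C_i = P_i ⊕ E(K, C_{i−1}), with C_{−1} = IV.
C0: E(K, 238) = 43; 50 ⊕ 43 = 25.
C1: E(K, 25) = 86; 39 ⊕ 86 = 113.
C2: E(K, 113) = 174; 209 ⊕ 174 = 127.
C3: E(K, 127) = 188; 28 ⊕ 188 = 160.
C4: E(K, 160) = 221; 89 ⊕ 221 = 132.
C5: E(K, 132) = 193; 56 ⊕ 193 = 249.

C0 = 25, C1 = 113, C2 = 127, C3 = 160, C4 = 132, C5 = 249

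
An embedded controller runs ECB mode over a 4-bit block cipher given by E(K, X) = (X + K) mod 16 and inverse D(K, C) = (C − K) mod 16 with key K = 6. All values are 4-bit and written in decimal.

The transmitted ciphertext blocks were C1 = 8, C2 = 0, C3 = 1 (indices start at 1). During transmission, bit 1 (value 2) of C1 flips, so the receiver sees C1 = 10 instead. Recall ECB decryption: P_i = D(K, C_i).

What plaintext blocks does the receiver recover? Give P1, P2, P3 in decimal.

Only C1 changed, to 10. In ECB, a change in C_i affects only P_i. Decrypting the received ciphertext:
P1: D(K, 10) = 4.
P2: D(K, 0) = 10.
P3: D(K, 1) = 11.
Blocks that differ from the original plaintext: P1.

P1 = 4, P2 = 10, P3 = 11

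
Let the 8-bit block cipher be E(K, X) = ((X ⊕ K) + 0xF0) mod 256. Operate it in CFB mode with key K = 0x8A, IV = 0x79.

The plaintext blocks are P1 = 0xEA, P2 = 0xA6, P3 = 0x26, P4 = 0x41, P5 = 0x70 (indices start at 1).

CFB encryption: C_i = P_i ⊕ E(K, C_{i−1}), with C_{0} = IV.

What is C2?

C1: E(K, 0x79) = 0xE3; 0xEA ⊕ 0xE3 = 0x09.
C2: E(K, 0x09) = 0x73; 0xA6 ⊕ 0x73 = 0xD5.

C2 = 0xD5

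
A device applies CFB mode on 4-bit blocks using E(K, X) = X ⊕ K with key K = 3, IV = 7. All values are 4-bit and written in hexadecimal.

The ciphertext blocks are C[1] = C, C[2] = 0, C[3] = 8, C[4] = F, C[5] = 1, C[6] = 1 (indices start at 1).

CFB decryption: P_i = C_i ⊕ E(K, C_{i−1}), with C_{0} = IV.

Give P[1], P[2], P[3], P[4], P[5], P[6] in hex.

P[1]: E(K, 7) = 4; C ⊕ 4 = 8.
P[2]: E(K, C) = F; 0 ⊕ F = F.
P[3]: E(K, 0) = 3; 8 ⊕ 3 = B.
P[4]: E(K, 8) = B; F ⊕ B = 4.
P[5]: E(K, F) = C; 1 ⊕ C = D.
P[6]: E(K, 1) = 2; 1 ⊕ 2 = 3.

P[1] = 8, P[2] = F, P[3] = B, P[4] = 4, P[5] = D, P[6] = 3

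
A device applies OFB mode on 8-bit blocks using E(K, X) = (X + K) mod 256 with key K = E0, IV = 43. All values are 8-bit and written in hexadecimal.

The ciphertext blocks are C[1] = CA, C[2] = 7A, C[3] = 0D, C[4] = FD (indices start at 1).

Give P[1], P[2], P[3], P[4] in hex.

P[1] = E9, P[2] = 79, P[3] = EE, P[4] = 3E

OFB decryption: S_i = E(K, S_{i−1}) with S_{0} = IV; P_i = C_i ⊕ S_i.
P[1]: S = E(K, 43) = 23; CA ⊕ 23 = E9.
P[2]: S = E(K, 23) = 03; 7A ⊕ 03 = 79.
P[3]: S = E(K, 03) = E3; 0D ⊕ E3 = EE.
P[4]: S = E(K, E3) = C3; FD ⊕ C3 = 3E.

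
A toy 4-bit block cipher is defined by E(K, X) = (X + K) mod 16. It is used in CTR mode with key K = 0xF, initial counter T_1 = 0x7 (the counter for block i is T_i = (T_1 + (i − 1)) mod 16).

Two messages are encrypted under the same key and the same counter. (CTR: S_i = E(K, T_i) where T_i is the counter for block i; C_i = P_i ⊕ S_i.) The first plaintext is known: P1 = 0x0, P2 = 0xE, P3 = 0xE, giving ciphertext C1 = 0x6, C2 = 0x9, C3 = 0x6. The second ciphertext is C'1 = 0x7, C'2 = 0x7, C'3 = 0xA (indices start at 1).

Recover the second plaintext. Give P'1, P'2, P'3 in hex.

P'1 = 0x1, P'2 = 0x0, P'3 = 0x2

In CTR with a reused counter, both messages share the same keystream S_i, so C_i ⊕ C'_i = P_i ⊕ P'_i and thus P'_i = P_i ⊕ C_i ⊕ C'_i.
P'1: 0x0 ⊕ 0x6 ⊕ 0x7 = 0x1.
P'2: 0xE ⊕ 0x9 ⊕ 0x7 = 0x0.
P'3: 0xE ⊕ 0x6 ⊕ 0xA = 0x2.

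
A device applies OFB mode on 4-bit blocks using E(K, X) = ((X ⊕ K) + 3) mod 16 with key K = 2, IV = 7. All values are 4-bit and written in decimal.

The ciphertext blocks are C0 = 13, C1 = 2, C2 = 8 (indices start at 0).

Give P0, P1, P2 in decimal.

P0 = 5, P1 = 15, P2 = 10

OFB decryption: S_i = E(K, S_{i−1}) with S_{−1} = IV; P_i = C_i ⊕ S_i.
P0: S = E(K, 7) = 8; 13 ⊕ 8 = 5.
P1: S = E(K, 8) = 13; 2 ⊕ 13 = 15.
P2: S = E(K, 13) = 2; 8 ⊕ 2 = 10.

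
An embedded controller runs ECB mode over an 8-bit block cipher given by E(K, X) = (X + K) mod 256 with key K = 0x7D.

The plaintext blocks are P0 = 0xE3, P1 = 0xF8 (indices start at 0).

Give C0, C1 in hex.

C0 = 0x60, C1 = 0x75

ECB encryption: C_i = E(K, P_i).
C0: E(K, 0xE3) = 0x60.
C1: E(K, 0xF8) = 0x75.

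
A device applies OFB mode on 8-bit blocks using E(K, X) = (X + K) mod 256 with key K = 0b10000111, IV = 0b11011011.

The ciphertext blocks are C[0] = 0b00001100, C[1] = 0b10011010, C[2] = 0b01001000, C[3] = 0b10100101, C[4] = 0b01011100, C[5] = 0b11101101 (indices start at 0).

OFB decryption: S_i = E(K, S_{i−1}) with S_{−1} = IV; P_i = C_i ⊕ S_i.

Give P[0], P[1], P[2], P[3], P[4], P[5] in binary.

P[0]: S = E(K, 0b11011011) = 0b01100010; 0b00001100 ⊕ 0b01100010 = 0b01101110.
P[1]: S = E(K, 0b01100010) = 0b11101001; 0b10011010 ⊕ 0b11101001 = 0b01110011.
P[2]: S = E(K, 0b11101001) = 0b01110000; 0b01001000 ⊕ 0b01110000 = 0b00111000.
P[3]: S = E(K, 0b01110000) = 0b11110111; 0b10100101 ⊕ 0b11110111 = 0b01010010.
P[4]: S = E(K, 0b11110111) = 0b01111110; 0b01011100 ⊕ 0b01111110 = 0b00100010.
P[5]: S = E(K, 0b01111110) = 0b00000101; 0b11101101 ⊕ 0b00000101 = 0b11101000.

P[0] = 0b01101110, P[1] = 0b01110011, P[2] = 0b00111000, P[3] = 0b01010010, P[4] = 0b00100010, P[5] = 0b11101000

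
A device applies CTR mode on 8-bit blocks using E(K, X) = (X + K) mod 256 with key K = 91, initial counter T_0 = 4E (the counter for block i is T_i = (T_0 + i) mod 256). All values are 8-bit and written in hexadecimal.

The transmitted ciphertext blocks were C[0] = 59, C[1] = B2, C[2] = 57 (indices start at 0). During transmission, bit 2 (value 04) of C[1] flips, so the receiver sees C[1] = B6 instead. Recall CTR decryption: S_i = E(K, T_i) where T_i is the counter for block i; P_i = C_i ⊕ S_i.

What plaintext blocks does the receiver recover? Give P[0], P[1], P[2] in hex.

Only C[1] changed, to B6. In CTR, a change in C_i flips the same bit in P_i only; the keystream is unaffected. Decrypting the received ciphertext:
P[0]: T = 4E, S = E(K, T) = DF; 59 ⊕ DF = 86.
P[1]: T = 4F, S = E(K, T) = E0; B6 ⊕ E0 = 56.
P[2]: T = 50, S = E(K, T) = E1; 57 ⊕ E1 = B6.
Blocks that differ from the original plaintext: P[1].

P[0] = 86, P[1] = 56, P[2] = B6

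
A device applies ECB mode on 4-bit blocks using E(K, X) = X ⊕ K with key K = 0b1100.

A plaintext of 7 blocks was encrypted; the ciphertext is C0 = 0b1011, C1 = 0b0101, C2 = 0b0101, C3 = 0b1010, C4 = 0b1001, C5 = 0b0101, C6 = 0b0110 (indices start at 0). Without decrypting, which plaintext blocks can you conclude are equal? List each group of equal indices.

ECB encrypts each block independently with the same key, so equal ciphertext blocks imply equal plaintext blocks.
C1 = C2 = C5 = 0b0101, so P1 = P2 = P5.

P1 = P2 = P5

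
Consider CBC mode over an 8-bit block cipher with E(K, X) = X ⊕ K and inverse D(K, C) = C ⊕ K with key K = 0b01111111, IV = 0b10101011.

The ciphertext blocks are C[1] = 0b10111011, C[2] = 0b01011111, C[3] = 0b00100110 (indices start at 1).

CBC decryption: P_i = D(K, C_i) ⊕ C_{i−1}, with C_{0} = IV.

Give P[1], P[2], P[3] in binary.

P[1] = 0b01101111, P[2] = 0b10011011, P[3] = 0b00000110

P[1]: D(K, 0b10111011) = 0b11000100; 0b11000100 ⊕ 0b10101011 = 0b01101111.
P[2]: D(K, 0b01011111) = 0b00100000; 0b00100000 ⊕ 0b10111011 = 0b10011011.
P[3]: D(K, 0b00100110) = 0b01011001; 0b01011001 ⊕ 0b01011111 = 0b00000110.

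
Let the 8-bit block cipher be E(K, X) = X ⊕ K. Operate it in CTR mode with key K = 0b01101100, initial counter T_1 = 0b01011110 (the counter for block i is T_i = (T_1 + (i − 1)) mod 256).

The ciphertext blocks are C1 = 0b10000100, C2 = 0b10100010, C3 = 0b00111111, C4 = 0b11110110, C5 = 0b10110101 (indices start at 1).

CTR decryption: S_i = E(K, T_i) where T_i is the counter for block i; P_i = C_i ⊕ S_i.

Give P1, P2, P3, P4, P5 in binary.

P1 = 0b10110110, P2 = 0b10010001, P3 = 0b00110011, P4 = 0b11111011, P5 = 0b10111011

P1: T = 0b01011110, S = E(K, T) = 0b00110010; 0b10000100 ⊕ 0b00110010 = 0b10110110.
P2: T = 0b01011111, S = E(K, T) = 0b00110011; 0b10100010 ⊕ 0b00110011 = 0b10010001.
P3: T = 0b01100000, S = E(K, T) = 0b00001100; 0b00111111 ⊕ 0b00001100 = 0b00110011.
P4: T = 0b01100001, S = E(K, T) = 0b00001101; 0b11110110 ⊕ 0b00001101 = 0b11111011.
P5: T = 0b01100010, S = E(K, T) = 0b00001110; 0b10110101 ⊕ 0b00001110 = 0b10111011.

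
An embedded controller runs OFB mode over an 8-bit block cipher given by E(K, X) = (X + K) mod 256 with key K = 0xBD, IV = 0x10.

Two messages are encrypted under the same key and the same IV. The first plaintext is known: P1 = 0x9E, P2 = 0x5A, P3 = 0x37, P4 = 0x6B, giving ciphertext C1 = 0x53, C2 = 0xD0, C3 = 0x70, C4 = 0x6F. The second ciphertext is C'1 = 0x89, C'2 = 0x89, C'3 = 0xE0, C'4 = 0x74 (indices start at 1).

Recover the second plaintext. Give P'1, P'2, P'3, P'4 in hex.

In OFB with a reused IV, both messages share the same keystream S_i, so C_i ⊕ C'_i = P_i ⊕ P'_i and thus P'_i = P_i ⊕ C_i ⊕ C'_i.
P'1: 0x9E ⊕ 0x53 ⊕ 0x89 = 0x44.
P'2: 0x5A ⊕ 0xD0 ⊕ 0x89 = 0x03.
P'3: 0x37 ⊕ 0x70 ⊕ 0xE0 = 0xA7.
P'4: 0x6B ⊕ 0x6F ⊕ 0x74 = 0x70.

P'1 = 0x44, P'2 = 0x03, P'3 = 0xA7, P'4 = 0x70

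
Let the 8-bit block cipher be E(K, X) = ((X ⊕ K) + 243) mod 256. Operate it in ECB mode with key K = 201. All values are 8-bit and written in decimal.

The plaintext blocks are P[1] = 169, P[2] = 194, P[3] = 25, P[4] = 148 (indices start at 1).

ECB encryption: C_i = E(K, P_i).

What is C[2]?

C[2] = 254

C[2]: E(K, 194) = 254.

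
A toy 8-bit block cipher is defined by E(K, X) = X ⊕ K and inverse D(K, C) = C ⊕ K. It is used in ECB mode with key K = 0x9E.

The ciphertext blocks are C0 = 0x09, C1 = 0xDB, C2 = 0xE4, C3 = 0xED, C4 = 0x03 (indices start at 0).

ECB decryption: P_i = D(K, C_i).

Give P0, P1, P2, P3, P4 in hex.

P0: D(K, 0x09) = 0x97.
P1: D(K, 0xDB) = 0x45.
P2: D(K, 0xE4) = 0x7A.
P3: D(K, 0xED) = 0x73.
P4: D(K, 0x03) = 0x9D.

P0 = 0x97, P1 = 0x45, P2 = 0x7A, P3 = 0x73, P4 = 0x9D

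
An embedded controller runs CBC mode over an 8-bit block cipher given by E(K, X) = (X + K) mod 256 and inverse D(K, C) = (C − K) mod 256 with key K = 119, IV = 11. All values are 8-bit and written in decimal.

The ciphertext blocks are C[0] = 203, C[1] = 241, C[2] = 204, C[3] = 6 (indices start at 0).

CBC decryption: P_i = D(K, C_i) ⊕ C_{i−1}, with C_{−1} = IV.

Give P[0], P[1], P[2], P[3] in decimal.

P[0]: D(K, 203) = 84; 84 ⊕ 11 = 95.
P[1]: D(K, 241) = 122; 122 ⊕ 203 = 177.
P[2]: D(K, 204) = 85; 85 ⊕ 241 = 164.
P[3]: D(K, 6) = 143; 143 ⊕ 204 = 67.

P[0] = 95, P[1] = 177, P[2] = 164, P[3] = 67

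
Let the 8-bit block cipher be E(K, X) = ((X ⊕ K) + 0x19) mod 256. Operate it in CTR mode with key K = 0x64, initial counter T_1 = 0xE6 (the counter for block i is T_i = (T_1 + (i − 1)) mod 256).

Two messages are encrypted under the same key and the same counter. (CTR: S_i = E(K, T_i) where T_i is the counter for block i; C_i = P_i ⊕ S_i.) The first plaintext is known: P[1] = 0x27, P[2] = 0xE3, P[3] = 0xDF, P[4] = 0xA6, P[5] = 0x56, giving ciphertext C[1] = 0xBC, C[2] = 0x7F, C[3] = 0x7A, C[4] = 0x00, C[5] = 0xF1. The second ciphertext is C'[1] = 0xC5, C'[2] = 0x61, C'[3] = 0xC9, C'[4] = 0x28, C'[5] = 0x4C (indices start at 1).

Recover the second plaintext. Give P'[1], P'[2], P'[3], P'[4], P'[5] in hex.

In CTR with a reused counter, both messages share the same keystream S_i, so C_i ⊕ C'_i = P_i ⊕ P'_i and thus P'_i = P_i ⊕ C_i ⊕ C'_i.
P'[1]: 0x27 ⊕ 0xBC ⊕ 0xC5 = 0x5E.
P'[2]: 0xE3 ⊕ 0x7F ⊕ 0x61 = 0xFD.
P'[3]: 0xDF ⊕ 0x7A ⊕ 0xC9 = 0x6C.
P'[4]: 0xA6 ⊕ 0x00 ⊕ 0x28 = 0x8E.
P'[5]: 0x56 ⊕ 0xF1 ⊕ 0x4C = 0xEB.

P'[1] = 0x5E, P'[2] = 0xFD, P'[3] = 0x6C, P'[4] = 0x8E, P'[5] = 0xEB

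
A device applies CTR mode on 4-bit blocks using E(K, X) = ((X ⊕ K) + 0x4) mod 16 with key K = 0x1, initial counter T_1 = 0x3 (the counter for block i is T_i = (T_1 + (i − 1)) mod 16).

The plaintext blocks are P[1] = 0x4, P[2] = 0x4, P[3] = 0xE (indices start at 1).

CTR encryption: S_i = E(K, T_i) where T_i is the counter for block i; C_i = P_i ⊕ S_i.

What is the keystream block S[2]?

C[1]: T = 0x3, S = E(K, T) = 0x6; 0x4 ⊕ 0x6 = 0x2.
C[2]: T = 0x4, S = E(K, T) = 0x9; 0x4 ⊕ 0x9 = 0xD.
So S[2] = 0x9.

0x9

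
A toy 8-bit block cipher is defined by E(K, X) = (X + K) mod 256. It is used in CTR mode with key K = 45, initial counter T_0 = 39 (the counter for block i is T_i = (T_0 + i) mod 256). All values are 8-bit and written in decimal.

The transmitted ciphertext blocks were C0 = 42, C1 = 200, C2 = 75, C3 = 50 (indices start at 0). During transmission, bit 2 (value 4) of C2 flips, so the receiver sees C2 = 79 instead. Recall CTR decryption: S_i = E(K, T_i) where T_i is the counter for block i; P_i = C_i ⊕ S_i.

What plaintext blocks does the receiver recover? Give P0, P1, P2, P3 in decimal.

P0 = 126, P1 = 157, P2 = 25, P3 = 101

Only C2 changed, to 79. In CTR, a change in C_i flips the same bit in P_i only; the keystream is unaffected. Decrypting the received ciphertext:
P0: T = 39, S = E(K, T) = 84; 42 ⊕ 84 = 126.
P1: T = 40, S = E(K, T) = 85; 200 ⊕ 85 = 157.
P2: T = 41, S = E(K, T) = 86; 79 ⊕ 86 = 25.
P3: T = 42, S = E(K, T) = 87; 50 ⊕ 87 = 101.
Blocks that differ from the original plaintext: P2.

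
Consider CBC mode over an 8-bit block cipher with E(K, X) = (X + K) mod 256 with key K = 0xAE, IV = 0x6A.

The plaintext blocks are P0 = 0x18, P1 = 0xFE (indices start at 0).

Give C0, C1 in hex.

CBC encryption: C_i = E(K, P_i ⊕ C_{i−1}), with C_{−1} = IV.
C0: P0 ⊕ 0x6A = 0x72; E(K, 0x72) = 0x20.
C1: P1 ⊕ 0x20 = 0xDE; E(K, 0xDE) = 0x8C.

C0 = 0x20, C1 = 0x8C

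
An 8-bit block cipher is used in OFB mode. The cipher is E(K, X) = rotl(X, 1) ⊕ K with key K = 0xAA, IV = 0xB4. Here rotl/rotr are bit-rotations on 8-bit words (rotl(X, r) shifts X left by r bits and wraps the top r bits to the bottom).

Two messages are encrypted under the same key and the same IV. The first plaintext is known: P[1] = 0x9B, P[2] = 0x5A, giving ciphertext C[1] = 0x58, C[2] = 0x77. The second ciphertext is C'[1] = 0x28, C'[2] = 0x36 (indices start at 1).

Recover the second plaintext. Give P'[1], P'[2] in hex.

P'[1] = 0xEB, P'[2] = 0x1B

In OFB with a reused IV, both messages share the same keystream S_i, so C_i ⊕ C'_i = P_i ⊕ P'_i and thus P'_i = P_i ⊕ C_i ⊕ C'_i.
P'[1]: 0x9B ⊕ 0x58 ⊕ 0x28 = 0xEB.
P'[2]: 0x5A ⊕ 0x77 ⊕ 0x36 = 0x1B.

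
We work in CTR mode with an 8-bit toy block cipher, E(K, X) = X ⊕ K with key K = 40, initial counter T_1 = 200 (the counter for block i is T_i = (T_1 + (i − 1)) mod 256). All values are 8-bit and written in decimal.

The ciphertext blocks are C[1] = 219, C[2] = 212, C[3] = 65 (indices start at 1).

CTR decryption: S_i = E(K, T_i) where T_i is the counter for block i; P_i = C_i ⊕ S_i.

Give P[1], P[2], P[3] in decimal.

P[1]: T = 200, S = E(K, T) = 224; 219 ⊕ 224 = 59.
P[2]: T = 201, S = E(K, T) = 225; 212 ⊕ 225 = 53.
P[3]: T = 202, S = E(K, T) = 226; 65 ⊕ 226 = 163.

P[1] = 59, P[2] = 53, P[3] = 163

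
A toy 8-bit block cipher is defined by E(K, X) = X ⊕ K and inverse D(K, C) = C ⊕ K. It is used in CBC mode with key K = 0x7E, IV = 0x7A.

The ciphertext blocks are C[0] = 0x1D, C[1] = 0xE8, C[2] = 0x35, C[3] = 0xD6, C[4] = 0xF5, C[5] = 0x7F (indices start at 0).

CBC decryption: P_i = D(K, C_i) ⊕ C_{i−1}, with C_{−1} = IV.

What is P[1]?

P[1] = 0x8B

P[1]: D(K, 0xE8) = 0x96; 0x96 ⊕ 0x1D = 0x8B.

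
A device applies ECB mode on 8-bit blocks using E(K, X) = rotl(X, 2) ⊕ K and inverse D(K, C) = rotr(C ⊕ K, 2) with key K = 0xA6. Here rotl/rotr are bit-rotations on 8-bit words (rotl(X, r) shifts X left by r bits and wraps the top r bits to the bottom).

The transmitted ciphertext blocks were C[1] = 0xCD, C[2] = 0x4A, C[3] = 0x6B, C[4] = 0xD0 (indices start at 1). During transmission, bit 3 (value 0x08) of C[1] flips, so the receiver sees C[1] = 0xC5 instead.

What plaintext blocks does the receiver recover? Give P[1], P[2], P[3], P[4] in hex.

ECB decryption: P_i = D(K, C_i).
Only C[1] changed, to 0xC5. In ECB, a change in C_i affects only P_i. Decrypting the received ciphertext:
P[1]: D(K, 0xC5) = 0xD8.
P[2]: D(K, 0x4A) = 0x3B.
P[3]: D(K, 0x6B) = 0x73.
P[4]: D(K, 0xD0) = 0x9D.
Blocks that differ from the original plaintext: P[1].

P[1] = 0xD8, P[2] = 0x3B, P[3] = 0x73, P[4] = 0x9D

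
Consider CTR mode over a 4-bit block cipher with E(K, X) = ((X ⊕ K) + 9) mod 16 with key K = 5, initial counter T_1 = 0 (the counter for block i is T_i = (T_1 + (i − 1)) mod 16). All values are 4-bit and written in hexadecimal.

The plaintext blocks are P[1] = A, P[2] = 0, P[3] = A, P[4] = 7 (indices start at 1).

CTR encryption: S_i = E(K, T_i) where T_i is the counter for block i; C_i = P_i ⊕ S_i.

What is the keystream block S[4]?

F

C[1]: T = 0, S = E(K, T) = E; A ⊕ E = 4.
C[2]: T = 1, S = E(K, T) = D; 0 ⊕ D = D.
C[3]: T = 2, S = E(K, T) = 0; A ⊕ 0 = A.
C[4]: T = 3, S = E(K, T) = F; 7 ⊕ F = 8.
So S[4] = F.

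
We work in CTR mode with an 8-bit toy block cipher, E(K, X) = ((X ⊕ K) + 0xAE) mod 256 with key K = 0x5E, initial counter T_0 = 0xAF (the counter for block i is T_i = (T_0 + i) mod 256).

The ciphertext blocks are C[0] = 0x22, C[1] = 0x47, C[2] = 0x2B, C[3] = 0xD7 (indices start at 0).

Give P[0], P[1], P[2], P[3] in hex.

P[0] = 0xBD, P[1] = 0xDB, P[2] = 0xB6, P[3] = 0x4D

CTR decryption: S_i = E(K, T_i) where T_i is the counter for block i; P_i = C_i ⊕ S_i.
P[0]: T = 0xAF, S = E(K, T) = 0x9F; 0x22 ⊕ 0x9F = 0xBD.
P[1]: T = 0xB0, S = E(K, T) = 0x9C; 0x47 ⊕ 0x9C = 0xDB.
P[2]: T = 0xB1, S = E(K, T) = 0x9D; 0x2B ⊕ 0x9D = 0xB6.
P[3]: T = 0xB2, S = E(K, T) = 0x9A; 0xD7 ⊕ 0x9A = 0x4D.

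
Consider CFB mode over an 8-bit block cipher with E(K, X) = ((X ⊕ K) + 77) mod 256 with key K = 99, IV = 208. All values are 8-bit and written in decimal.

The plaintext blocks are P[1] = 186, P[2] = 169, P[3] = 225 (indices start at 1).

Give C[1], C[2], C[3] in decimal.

CFB encryption: C_i = P_i ⊕ E(K, C_{i−1}), with C_{0} = IV.
C[1]: E(K, 208) = 0; 186 ⊕ 0 = 186.
C[2]: E(K, 186) = 38; 169 ⊕ 38 = 143.
C[3]: E(K, 143) = 57; 225 ⊕ 57 = 216.

C[1] = 186, C[2] = 143, C[3] = 216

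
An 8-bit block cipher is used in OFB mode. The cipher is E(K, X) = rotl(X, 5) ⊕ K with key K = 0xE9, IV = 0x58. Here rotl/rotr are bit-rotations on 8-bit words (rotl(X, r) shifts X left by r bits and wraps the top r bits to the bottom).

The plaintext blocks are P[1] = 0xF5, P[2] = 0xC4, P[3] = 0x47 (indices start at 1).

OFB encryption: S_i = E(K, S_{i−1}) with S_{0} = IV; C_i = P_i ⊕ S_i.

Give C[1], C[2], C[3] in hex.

C[1] = 0x17, C[2] = 0x71, C[3] = 0x18

C[1]: S = E(K, 0x58) = 0xE2; 0xF5 ⊕ 0xE2 = 0x17.
C[2]: S = E(K, 0xE2) = 0xB5; 0xC4 ⊕ 0xB5 = 0x71.
C[3]: S = E(K, 0xB5) = 0x5F; 0x47 ⊕ 0x5F = 0x18.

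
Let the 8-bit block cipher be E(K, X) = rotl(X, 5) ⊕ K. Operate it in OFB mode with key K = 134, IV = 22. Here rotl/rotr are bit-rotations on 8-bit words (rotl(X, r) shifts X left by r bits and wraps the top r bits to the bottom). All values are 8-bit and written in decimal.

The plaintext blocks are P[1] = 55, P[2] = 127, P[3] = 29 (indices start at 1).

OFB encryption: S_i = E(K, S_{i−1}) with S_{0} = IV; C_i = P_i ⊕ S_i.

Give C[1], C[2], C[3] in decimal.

C[1] = 115, C[2] = 113, C[3] = 90

C[1]: S = E(K, 22) = 68; 55 ⊕ 68 = 115.
C[2]: S = E(K, 68) = 14; 127 ⊕ 14 = 113.
C[3]: S = E(K, 14) = 71; 29 ⊕ 71 = 90.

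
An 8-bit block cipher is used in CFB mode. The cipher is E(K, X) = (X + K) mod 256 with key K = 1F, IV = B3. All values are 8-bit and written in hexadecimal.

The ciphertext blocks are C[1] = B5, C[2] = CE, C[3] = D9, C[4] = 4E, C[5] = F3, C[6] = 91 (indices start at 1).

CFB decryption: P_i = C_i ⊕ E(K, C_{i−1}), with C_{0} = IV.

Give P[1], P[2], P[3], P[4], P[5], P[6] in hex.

P[1]: E(K, B3) = D2; B5 ⊕ D2 = 67.
P[2]: E(K, B5) = D4; CE ⊕ D4 = 1A.
P[3]: E(K, CE) = ED; D9 ⊕ ED = 34.
P[4]: E(K, D9) = F8; 4E ⊕ F8 = B6.
P[5]: E(K, 4E) = 6D; F3 ⊕ 6D = 9E.
P[6]: E(K, F3) = 12; 91 ⊕ 12 = 83.

P[1] = 67, P[2] = 1A, P[3] = 34, P[4] = B6, P[5] = 9E, P[6] = 83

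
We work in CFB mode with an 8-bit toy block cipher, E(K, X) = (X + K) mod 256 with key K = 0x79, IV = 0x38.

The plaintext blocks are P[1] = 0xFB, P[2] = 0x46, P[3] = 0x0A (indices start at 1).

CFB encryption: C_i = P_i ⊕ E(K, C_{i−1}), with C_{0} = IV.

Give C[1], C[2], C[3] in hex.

C[1] = 0x4A, C[2] = 0x85, C[3] = 0xF4

C[1]: E(K, 0x38) = 0xB1; 0xFB ⊕ 0xB1 = 0x4A.
C[2]: E(K, 0x4A) = 0xC3; 0x46 ⊕ 0xC3 = 0x85.
C[3]: E(K, 0x85) = 0xFE; 0x0A ⊕ 0xFE = 0xF4.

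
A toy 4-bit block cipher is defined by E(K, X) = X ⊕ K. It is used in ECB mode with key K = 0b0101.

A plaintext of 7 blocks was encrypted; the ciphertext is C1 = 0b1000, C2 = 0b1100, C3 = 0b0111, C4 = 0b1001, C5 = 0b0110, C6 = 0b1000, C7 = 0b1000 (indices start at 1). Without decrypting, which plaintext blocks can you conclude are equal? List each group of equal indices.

P1 = P6 = P7

ECB encrypts each block independently with the same key, so equal ciphertext blocks imply equal plaintext blocks.
C1 = C6 = C7 = 0b1000, so P1 = P6 = P7.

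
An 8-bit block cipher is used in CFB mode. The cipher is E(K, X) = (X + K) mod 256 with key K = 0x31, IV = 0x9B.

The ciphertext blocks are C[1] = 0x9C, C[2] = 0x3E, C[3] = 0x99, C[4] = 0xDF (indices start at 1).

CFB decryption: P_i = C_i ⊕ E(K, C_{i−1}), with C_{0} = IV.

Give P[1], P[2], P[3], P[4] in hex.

P[1] = 0x50, P[2] = 0xF3, P[3] = 0xF6, P[4] = 0x15

P[1]: E(K, 0x9B) = 0xCC; 0x9C ⊕ 0xCC = 0x50.
P[2]: E(K, 0x9C) = 0xCD; 0x3E ⊕ 0xCD = 0xF3.
P[3]: E(K, 0x3E) = 0x6F; 0x99 ⊕ 0x6F = 0xF6.
P[4]: E(K, 0x99) = 0xCA; 0xDF ⊕ 0xCA = 0x15.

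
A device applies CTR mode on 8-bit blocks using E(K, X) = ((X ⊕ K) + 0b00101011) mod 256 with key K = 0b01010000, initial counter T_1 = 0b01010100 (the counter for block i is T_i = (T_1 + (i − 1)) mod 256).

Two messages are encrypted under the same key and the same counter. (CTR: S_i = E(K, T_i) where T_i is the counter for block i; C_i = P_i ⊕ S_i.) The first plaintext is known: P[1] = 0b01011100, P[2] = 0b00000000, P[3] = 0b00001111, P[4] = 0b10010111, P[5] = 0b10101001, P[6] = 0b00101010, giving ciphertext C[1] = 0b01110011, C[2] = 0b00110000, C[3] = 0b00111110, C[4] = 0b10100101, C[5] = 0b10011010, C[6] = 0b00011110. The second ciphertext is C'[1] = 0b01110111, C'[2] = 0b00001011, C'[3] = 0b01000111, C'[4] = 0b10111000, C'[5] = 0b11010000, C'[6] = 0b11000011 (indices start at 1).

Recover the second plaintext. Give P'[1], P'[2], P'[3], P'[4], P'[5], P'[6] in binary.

In CTR with a reused counter, both messages share the same keystream S_i, so C_i ⊕ C'_i = P_i ⊕ P'_i and thus P'_i = P_i ⊕ C_i ⊕ C'_i.
P'[1]: 0b01011100 ⊕ 0b01110011 ⊕ 0b01110111 = 0b01011000.
P'[2]: 0b00000000 ⊕ 0b00110000 ⊕ 0b00001011 = 0b00111011.
P'[3]: 0b00001111 ⊕ 0b00111110 ⊕ 0b01000111 = 0b01110110.
P'[4]: 0b10010111 ⊕ 0b10100101 ⊕ 0b10111000 = 0b10001010.
P'[5]: 0b10101001 ⊕ 0b10011010 ⊕ 0b11010000 = 0b11100011.
P'[6]: 0b00101010 ⊕ 0b00011110 ⊕ 0b11000011 = 0b11110111.

P'[1] = 0b01011000, P'[2] = 0b00111011, P'[3] = 0b01110110, P'[4] = 0b10001010, P'[5] = 0b11100011, P'[6] = 0b11110111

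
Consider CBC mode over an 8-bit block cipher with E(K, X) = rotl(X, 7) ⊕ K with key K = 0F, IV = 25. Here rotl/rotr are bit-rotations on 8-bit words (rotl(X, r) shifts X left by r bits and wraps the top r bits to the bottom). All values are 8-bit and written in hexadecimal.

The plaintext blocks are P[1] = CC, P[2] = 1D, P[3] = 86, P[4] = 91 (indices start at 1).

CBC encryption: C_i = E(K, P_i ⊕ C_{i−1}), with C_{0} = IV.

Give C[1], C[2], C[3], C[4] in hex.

C[1]: P[1] ⊕ 25 = E9; E(K, E9) = FB.
C[2]: P[2] ⊕ FB = E6; E(K, E6) = 7C.
C[3]: P[3] ⊕ 7C = FA; E(K, FA) = 72.
C[4]: P[4] ⊕ 72 = E3; E(K, E3) = FE.

C[1] = FB, C[2] = 7C, C[3] = 72, C[4] = FE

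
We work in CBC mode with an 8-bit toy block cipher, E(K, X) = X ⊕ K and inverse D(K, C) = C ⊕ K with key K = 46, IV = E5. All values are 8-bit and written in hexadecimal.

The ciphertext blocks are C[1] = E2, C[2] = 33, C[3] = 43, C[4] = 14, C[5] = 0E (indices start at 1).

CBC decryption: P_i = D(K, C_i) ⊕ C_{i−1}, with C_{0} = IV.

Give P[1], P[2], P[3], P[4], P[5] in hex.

P[1] = 41, P[2] = 97, P[3] = 36, P[4] = 11, P[5] = 5C

P[1]: D(K, E2) = A4; A4 ⊕ E5 = 41.
P[2]: D(K, 33) = 75; 75 ⊕ E2 = 97.
P[3]: D(K, 43) = 05; 05 ⊕ 33 = 36.
P[4]: D(K, 14) = 52; 52 ⊕ 43 = 11.
P[5]: D(K, 0E) = 48; 48 ⊕ 14 = 5C.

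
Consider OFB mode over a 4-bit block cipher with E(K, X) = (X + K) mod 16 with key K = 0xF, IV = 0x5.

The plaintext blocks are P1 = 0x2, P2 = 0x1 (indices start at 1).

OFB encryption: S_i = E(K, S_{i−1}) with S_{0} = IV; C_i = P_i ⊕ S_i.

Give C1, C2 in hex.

C1 = 0x6, C2 = 0x2

C1: S = E(K, 0x5) = 0x4; 0x2 ⊕ 0x4 = 0x6.
C2: S = E(K, 0x4) = 0x3; 0x1 ⊕ 0x3 = 0x2.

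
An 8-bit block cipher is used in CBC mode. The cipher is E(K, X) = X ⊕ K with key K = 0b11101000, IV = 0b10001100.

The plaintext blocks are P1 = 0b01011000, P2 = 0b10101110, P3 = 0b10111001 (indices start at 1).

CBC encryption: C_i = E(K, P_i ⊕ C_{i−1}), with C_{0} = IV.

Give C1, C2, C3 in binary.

C1: P1 ⊕ 0b10001100 = 0b11010100; E(K, 0b11010100) = 0b00111100.
C2: P2 ⊕ 0b00111100 = 0b10010010; E(K, 0b10010010) = 0b01111010.
C3: P3 ⊕ 0b01111010 = 0b11000011; E(K, 0b11000011) = 0b00101011.

C1 = 0b00111100, C2 = 0b01111010, C3 = 0b00101011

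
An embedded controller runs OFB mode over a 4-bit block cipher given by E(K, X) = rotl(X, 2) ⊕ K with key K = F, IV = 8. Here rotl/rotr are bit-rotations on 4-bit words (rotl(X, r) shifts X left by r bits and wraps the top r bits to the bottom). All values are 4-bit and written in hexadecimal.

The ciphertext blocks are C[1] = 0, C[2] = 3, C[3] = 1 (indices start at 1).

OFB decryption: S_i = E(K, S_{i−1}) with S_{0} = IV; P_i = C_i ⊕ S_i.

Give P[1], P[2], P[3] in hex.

P[1]: S = E(K, 8) = D; 0 ⊕ D = D.
P[2]: S = E(K, D) = 8; 3 ⊕ 8 = B.
P[3]: S = E(K, 8) = D; 1 ⊕ D = C.

P[1] = D, P[2] = B, P[3] = C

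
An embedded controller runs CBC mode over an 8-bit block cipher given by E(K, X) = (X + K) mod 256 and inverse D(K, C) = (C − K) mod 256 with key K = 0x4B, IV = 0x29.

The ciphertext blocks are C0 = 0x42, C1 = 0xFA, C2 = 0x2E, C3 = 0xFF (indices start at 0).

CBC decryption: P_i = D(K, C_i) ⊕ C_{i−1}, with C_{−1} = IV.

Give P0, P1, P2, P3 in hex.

P0: D(K, 0x42) = 0xF7; 0xF7 ⊕ 0x29 = 0xDE.
P1: D(K, 0xFA) = 0xAF; 0xAF ⊕ 0x42 = 0xED.
P2: D(K, 0x2E) = 0xE3; 0xE3 ⊕ 0xFA = 0x19.
P3: D(K, 0xFF) = 0xB4; 0xB4 ⊕ 0x2E = 0x9A.

P0 = 0xDE, P1 = 0xED, P2 = 0x19, P3 = 0x9A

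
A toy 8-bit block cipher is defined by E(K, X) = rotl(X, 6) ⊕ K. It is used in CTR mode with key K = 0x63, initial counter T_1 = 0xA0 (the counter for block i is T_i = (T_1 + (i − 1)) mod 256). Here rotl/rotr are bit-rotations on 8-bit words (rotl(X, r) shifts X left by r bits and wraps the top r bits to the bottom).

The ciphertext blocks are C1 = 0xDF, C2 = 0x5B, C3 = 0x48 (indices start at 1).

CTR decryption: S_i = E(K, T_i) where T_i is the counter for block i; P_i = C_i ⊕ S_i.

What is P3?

P3: T = 0xA2, S = E(K, T) = 0xCB; 0x48 ⊕ 0xCB = 0x83.

P3 = 0x83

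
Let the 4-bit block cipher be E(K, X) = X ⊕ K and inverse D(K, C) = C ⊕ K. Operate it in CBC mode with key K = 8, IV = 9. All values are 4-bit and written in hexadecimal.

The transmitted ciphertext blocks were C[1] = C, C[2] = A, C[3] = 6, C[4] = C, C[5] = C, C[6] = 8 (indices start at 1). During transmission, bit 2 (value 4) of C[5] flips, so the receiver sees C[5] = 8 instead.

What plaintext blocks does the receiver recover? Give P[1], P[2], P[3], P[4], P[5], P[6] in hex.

CBC decryption: P_i = D(K, C_i) ⊕ C_{i−1}, with C_{0} = IV.
Only C[5] changed, to 8. In CBC, a change in C_i garbles P_i and flips the same bit in P_{i+1}. Decrypting the received ciphertext:
P[1]: D(K, C) = 4; 4 ⊕ 9 = D.
P[2]: D(K, A) = 2; 2 ⊕ C = E.
P[3]: D(K, 6) = E; E ⊕ A = 4.
P[4]: D(K, C) = 4; 4 ⊕ 6 = 2.
P[5]: D(K, 8) = 0; 0 ⊕ C = C.
P[6]: D(K, 8) = 0; 0 ⊕ 8 = 8.
Blocks that differ from the original plaintext: P[5], P[6].

P[1] = D, P[2] = E, P[3] = 4, P[4] = 2, P[5] = C, P[6] = 8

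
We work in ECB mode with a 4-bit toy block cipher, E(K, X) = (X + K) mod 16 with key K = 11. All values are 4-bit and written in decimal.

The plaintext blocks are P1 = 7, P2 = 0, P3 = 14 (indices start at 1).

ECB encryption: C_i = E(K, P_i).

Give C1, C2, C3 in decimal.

C1 = 2, C2 = 11, C3 = 9

C1: E(K, 7) = 2.
C2: E(K, 0) = 11.
C3: E(K, 14) = 9.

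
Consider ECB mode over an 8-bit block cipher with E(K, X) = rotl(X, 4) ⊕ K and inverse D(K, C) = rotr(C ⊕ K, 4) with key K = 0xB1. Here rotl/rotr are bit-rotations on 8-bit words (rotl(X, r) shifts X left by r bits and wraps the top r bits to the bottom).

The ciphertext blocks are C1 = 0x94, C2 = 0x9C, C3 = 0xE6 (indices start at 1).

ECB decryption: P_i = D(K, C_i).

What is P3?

P3: D(K, 0xE6) = 0x75.

P3 = 0x75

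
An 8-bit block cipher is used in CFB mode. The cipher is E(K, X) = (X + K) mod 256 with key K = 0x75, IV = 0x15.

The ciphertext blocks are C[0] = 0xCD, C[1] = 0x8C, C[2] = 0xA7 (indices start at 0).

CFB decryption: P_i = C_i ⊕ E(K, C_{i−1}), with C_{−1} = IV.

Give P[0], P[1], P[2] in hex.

P[0]: E(K, 0x15) = 0x8A; 0xCD ⊕ 0x8A = 0x47.
P[1]: E(K, 0xCD) = 0x42; 0x8C ⊕ 0x42 = 0xCE.
P[2]: E(K, 0x8C) = 0x01; 0xA7 ⊕ 0x01 = 0xA6.

P[0] = 0x47, P[1] = 0xCE, P[2] = 0xA6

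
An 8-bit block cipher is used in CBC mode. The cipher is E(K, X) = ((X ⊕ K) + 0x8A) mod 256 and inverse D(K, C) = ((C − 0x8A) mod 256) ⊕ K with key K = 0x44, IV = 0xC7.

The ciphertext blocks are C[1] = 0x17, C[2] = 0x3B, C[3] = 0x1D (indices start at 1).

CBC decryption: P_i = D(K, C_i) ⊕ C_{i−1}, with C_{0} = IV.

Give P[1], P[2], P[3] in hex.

P[1] = 0x0E, P[2] = 0xE2, P[3] = 0xEC

P[1]: D(K, 0x17) = 0xC9; 0xC9 ⊕ 0xC7 = 0x0E.
P[2]: D(K, 0x3B) = 0xF5; 0xF5 ⊕ 0x17 = 0xE2.
P[3]: D(K, 0x1D) = 0xD7; 0xD7 ⊕ 0x3B = 0xEC.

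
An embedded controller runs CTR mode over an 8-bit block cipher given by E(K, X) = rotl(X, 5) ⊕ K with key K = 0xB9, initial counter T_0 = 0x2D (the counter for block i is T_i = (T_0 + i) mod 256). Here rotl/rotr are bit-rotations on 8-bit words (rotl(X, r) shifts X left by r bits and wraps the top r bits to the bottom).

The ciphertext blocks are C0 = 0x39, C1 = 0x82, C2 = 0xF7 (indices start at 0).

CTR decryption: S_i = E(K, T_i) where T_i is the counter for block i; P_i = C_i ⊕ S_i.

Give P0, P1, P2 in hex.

P0 = 0x25, P1 = 0xFE, P2 = 0xAB

P0: T = 0x2D, S = E(K, T) = 0x1C; 0x39 ⊕ 0x1C = 0x25.
P1: T = 0x2E, S = E(K, T) = 0x7C; 0x82 ⊕ 0x7C = 0xFE.
P2: T = 0x2F, S = E(K, T) = 0x5C; 0xF7 ⊕ 0x5C = 0xAB.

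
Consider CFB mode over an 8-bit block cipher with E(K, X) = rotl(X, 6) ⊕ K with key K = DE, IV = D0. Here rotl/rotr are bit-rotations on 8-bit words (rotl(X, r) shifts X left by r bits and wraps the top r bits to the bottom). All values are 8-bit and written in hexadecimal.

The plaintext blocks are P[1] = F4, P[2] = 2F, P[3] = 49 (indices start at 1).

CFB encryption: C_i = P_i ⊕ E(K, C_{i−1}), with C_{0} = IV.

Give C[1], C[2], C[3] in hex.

C[1] = 1E, C[2] = 76, C[3] = 0A

C[1]: E(K, D0) = EA; F4 ⊕ EA = 1E.
C[2]: E(K, 1E) = 59; 2F ⊕ 59 = 76.
C[3]: E(K, 76) = 43; 49 ⊕ 43 = 0A.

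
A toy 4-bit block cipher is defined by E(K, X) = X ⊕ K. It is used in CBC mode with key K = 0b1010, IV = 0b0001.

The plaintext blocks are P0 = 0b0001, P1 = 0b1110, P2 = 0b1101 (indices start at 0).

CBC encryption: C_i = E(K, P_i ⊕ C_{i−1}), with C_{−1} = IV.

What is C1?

C0: P0 ⊕ 0b0001 = 0b0000; E(K, 0b0000) = 0b1010.
C1: P1 ⊕ 0b1010 = 0b0100; E(K, 0b0100) = 0b1110.

C1 = 0b1110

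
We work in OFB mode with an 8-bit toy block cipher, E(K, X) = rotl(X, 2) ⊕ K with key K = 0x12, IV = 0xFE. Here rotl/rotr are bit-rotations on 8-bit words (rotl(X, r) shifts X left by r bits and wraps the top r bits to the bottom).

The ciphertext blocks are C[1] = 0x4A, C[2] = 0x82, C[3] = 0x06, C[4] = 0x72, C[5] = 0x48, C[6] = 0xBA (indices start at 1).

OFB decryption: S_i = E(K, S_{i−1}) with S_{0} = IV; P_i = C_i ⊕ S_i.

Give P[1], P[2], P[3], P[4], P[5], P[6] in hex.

P[1]: S = E(K, 0xFE) = 0xE9; 0x4A ⊕ 0xE9 = 0xA3.
P[2]: S = E(K, 0xE9) = 0xB5; 0x82 ⊕ 0xB5 = 0x37.
P[3]: S = E(K, 0xB5) = 0xC4; 0x06 ⊕ 0xC4 = 0xC2.
P[4]: S = E(K, 0xC4) = 0x01; 0x72 ⊕ 0x01 = 0x73.
P[5]: S = E(K, 0x01) = 0x16; 0x48 ⊕ 0x16 = 0x5E.
P[6]: S = E(K, 0x16) = 0x4A; 0xBA ⊕ 0x4A = 0xF0.

P[1] = 0xA3, P[2] = 0x37, P[3] = 0xC2, P[4] = 0x73, P[5] = 0x5E, P[6] = 0xF0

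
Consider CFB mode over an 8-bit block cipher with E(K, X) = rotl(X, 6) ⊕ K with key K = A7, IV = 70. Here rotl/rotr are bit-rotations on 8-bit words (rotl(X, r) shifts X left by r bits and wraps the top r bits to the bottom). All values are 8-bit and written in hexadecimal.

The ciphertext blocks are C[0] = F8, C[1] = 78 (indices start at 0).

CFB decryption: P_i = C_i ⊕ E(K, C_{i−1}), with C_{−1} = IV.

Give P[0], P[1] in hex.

P[0]: E(K, 70) = BB; F8 ⊕ BB = 43.
P[1]: E(K, F8) = 99; 78 ⊕ 99 = E1.

P[0] = 43, P[1] = E1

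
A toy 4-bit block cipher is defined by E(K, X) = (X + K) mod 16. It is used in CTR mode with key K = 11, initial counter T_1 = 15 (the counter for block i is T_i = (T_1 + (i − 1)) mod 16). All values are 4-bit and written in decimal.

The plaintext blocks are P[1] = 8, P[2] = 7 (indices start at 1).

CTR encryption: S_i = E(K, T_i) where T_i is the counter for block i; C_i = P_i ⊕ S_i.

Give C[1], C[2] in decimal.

C[1]: T = 15, S = E(K, T) = 10; 8 ⊕ 10 = 2.
C[2]: T = 0, S = E(K, T) = 11; 7 ⊕ 11 = 12.

C[1] = 2, C[2] = 12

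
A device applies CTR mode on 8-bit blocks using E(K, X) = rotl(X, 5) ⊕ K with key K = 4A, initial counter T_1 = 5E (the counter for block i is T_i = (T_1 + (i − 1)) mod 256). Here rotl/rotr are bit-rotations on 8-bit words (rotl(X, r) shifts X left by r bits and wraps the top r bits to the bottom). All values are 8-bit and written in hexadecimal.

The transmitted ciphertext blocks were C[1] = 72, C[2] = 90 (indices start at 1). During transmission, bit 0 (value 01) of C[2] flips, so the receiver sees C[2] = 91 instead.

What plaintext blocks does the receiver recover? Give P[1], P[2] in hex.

P[1] = F3, P[2] = 30

CTR decryption: S_i = E(K, T_i) where T_i is the counter for block i; P_i = C_i ⊕ S_i.
Only C[2] changed, to 91. In CTR, a change in C_i flips the same bit in P_i only; the keystream is unaffected. Decrypting the received ciphertext:
P[1]: T = 5E, S = E(K, T) = 81; 72 ⊕ 81 = F3.
P[2]: T = 5F, S = E(K, T) = A1; 91 ⊕ A1 = 30.
Blocks that differ from the original plaintext: P[2].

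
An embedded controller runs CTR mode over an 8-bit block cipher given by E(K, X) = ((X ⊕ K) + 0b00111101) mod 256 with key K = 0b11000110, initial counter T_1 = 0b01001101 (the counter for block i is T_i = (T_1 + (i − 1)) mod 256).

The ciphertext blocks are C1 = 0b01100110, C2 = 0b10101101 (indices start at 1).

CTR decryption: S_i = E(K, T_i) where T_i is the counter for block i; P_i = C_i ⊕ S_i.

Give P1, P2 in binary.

P1 = 0b10101110, P2 = 0b01101000

P1: T = 0b01001101, S = E(K, T) = 0b11001000; 0b01100110 ⊕ 0b11001000 = 0b10101110.
P2: T = 0b01001110, S = E(K, T) = 0b11000101; 0b10101101 ⊕ 0b11000101 = 0b01101000.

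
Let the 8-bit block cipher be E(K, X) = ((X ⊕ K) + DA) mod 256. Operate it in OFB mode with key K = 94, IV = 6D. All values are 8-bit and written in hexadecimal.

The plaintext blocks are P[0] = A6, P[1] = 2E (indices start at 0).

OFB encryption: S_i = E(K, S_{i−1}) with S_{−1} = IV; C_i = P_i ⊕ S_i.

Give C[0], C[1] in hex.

C[0]: S = E(K, 6D) = D3; A6 ⊕ D3 = 75.
C[1]: S = E(K, D3) = 21; 2E ⊕ 21 = 0F.

C[0] = 75, C[1] = 0F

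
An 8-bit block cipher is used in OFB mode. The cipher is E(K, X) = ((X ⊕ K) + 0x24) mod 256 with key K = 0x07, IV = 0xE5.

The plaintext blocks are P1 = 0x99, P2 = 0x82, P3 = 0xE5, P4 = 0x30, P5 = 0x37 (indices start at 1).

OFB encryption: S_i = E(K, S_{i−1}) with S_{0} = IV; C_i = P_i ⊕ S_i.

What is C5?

C1: S = E(K, 0xE5) = 0x06; 0x99 ⊕ 0x06 = 0x9F.
C2: S = E(K, 0x06) = 0x25; 0x82 ⊕ 0x25 = 0xA7.
C3: S = E(K, 0x25) = 0x46; 0xE5 ⊕ 0x46 = 0xA3.
C4: S = E(K, 0x46) = 0x65; 0x30 ⊕ 0x65 = 0x55.
C5: S = E(K, 0x65) = 0x86; 0x37 ⊕ 0x86 = 0xB1.

C5 = 0xB1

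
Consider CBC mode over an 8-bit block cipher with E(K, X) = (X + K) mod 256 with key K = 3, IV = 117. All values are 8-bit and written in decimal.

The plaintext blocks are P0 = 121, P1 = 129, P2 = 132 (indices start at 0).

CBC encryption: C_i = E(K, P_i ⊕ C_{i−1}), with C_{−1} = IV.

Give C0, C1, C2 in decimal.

C0 = 15, C1 = 145, C2 = 24

C0: P0 ⊕ 117 = 12; E(K, 12) = 15.
C1: P1 ⊕ 15 = 142; E(K, 142) = 145.
C2: P2 ⊕ 145 = 21; E(K, 21) = 24.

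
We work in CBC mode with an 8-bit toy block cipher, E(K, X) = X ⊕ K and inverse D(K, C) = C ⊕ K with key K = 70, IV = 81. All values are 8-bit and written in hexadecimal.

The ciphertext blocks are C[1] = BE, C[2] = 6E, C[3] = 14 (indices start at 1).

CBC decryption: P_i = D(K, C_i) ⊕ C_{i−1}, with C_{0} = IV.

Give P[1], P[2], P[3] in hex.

P[1]: D(K, BE) = CE; CE ⊕ 81 = 4F.
P[2]: D(K, 6E) = 1E; 1E ⊕ BE = A0.
P[3]: D(K, 14) = 64; 64 ⊕ 6E = 0A.

P[1] = 4F, P[2] = A0, P[3] = 0A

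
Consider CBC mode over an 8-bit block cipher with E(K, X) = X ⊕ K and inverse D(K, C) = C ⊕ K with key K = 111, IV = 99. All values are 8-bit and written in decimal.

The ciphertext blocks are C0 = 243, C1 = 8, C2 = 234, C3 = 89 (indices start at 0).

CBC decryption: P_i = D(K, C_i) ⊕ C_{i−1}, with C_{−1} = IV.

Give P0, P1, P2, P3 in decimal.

P0: D(K, 243) = 156; 156 ⊕ 99 = 255.
P1: D(K, 8) = 103; 103 ⊕ 243 = 148.
P2: D(K, 234) = 133; 133 ⊕ 8 = 141.
P3: D(K, 89) = 54; 54 ⊕ 234 = 220.

P0 = 255, P1 = 148, P2 = 141, P3 = 220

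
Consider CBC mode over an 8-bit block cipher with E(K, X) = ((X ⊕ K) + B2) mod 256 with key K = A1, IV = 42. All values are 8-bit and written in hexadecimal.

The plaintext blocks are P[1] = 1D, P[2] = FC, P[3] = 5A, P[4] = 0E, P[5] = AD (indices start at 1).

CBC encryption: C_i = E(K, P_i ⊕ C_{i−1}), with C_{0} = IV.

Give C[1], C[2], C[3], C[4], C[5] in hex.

C[1] = B0, C[2] = 9F, C[3] = 16, C[4] = 6B, C[5] = 19

C[1]: P[1] ⊕ 42 = 5F; E(K, 5F) = B0.
C[2]: P[2] ⊕ B0 = 4C; E(K, 4C) = 9F.
C[3]: P[3] ⊕ 9F = C5; E(K, C5) = 16.
C[4]: P[4] ⊕ 16 = 18; E(K, 18) = 6B.
C[5]: P[5] ⊕ 6B = C6; E(K, C6) = 19.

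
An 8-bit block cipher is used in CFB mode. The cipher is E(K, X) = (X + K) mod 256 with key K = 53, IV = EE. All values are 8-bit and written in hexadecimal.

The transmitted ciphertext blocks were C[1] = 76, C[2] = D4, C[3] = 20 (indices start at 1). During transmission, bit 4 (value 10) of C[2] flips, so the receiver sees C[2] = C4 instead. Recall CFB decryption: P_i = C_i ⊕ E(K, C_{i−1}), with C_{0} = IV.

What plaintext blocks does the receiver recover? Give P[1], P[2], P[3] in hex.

P[1] = 37, P[2] = 0D, P[3] = 37

Only C[2] changed, to C4. In CFB, a change in C_i flips the same bit in P_i and garbles P_{i+1}. Decrypting the received ciphertext:
P[1]: E(K, EE) = 41; 76 ⊕ 41 = 37.
P[2]: E(K, 76) = C9; C4 ⊕ C9 = 0D.
P[3]: E(K, C4) = 17; 20 ⊕ 17 = 37.
Blocks that differ from the original plaintext: P[2], P[3].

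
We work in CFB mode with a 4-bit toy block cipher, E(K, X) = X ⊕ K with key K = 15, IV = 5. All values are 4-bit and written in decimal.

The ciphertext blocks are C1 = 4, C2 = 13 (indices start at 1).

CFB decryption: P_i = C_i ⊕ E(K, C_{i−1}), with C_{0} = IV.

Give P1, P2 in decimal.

P1 = 14, P2 = 6

P1: E(K, 5) = 10; 4 ⊕ 10 = 14.
P2: E(K, 4) = 11; 13 ⊕ 11 = 6.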